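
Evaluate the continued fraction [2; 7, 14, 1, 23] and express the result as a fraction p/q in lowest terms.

Use the convergent recurrence hₖ = aₖ·hₖ₋₁ + hₖ₋₂ (and likewise for the denominators kₖ):
a_0 = 2: 2/1
a_1 = 7: 15/7
a_2 = 14: 212/99
a_3 = 1: 227/106
a_4 = 23: 5433/2537

5433/2537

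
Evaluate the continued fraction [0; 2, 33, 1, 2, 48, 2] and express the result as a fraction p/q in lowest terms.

a_0 = 0: 0/1
a_1 = 2: 1/2
a_2 = 33: 33/67
a_3 = 1: 34/69
a_4 = 2: 101/205
a_5 = 48: 4882/9909
a_6 = 2: 9865/20023

9865/20023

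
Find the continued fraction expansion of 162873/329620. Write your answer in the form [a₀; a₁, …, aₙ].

Run the Euclidean algorithm, recording each quotient:
⌊162873/329620⌋ = 0, remainder 162873
⌊329620/162873⌋ = 2, remainder 3874
⌊162873/3874⌋ = 42, remainder 165
⌊3874/165⌋ = 23, remainder 79
⌊165/79⌋ = 2, remainder 7
⌊79/7⌋ = 11, remainder 2
⌊7/2⌋ = 3, remainder 1
⌊2/1⌋ = 2, remainder 0

[0; 2, 42, 23, 2, 11, 3, 2]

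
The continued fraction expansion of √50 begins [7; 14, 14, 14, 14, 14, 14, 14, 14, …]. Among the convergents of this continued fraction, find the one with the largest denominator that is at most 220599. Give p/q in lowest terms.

275807/39005

List convergents until the denominator exceeds the bound:
a_0 = 7: 7/1  (≤ bound)
a_1 = 14: 99/14  (≤ bound)
a_2 = 14: 1393/197  (≤ bound)
a_3 = 14: 19601/2772  (≤ bound)
a_4 = 14: 275807/39005  (≤ bound)
a_5 = 14: 3880899/548842  (> 220599, stop)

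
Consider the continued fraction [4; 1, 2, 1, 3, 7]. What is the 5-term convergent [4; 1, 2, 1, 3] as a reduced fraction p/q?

71/15

Start with 3.
1 + 1/(3/1) = 1 + 1/3 = 4/3
2 + 1/(4/3) = 2 + 3/4 = 11/4
1 + 1/(11/4) = 1 + 4/11 = 15/11
4 + 1/(15/11) = 4 + 11/15 = 71/15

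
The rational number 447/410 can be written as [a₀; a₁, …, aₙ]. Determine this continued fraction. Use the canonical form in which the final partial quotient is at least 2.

[1; 11, 12, 3]

Run the Euclidean algorithm, recording each quotient:
447 = 1·410 + 37, so a_0 = 1
410 = 11·37 + 3, so a_1 = 11
37 = 12·3 + 1, so a_2 = 12
3 = 3·1 + 0, so a_3 = 3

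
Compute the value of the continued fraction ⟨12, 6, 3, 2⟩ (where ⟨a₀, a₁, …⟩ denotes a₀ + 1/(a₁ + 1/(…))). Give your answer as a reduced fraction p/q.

Use the convergent recurrence hₖ = aₖ·hₖ₋₁ + hₖ₋₂ (and likewise for the denominators kₖ):
a_0 = 12: 12/1
a_1 = 6: 73/6
a_2 = 3: 231/19
a_3 = 2: 535/44

535/44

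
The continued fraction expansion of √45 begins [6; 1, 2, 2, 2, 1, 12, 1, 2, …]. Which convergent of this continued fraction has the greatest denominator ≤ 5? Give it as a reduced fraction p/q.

List convergents until the denominator exceeds the bound:
a_0 = 6: 6/1  (≤ bound)
a_1 = 1: 7/1  (≤ bound)
a_2 = 2: 20/3  (≤ bound)
a_3 = 2: 47/7  (> 5, stop)

20/3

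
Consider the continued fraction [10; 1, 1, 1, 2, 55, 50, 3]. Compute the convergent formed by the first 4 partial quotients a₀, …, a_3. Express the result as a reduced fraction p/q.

a_0 = 10: 10/1
a_1 = 1: 11/1
a_2 = 1: 21/2
a_3 = 1: 32/3

32/3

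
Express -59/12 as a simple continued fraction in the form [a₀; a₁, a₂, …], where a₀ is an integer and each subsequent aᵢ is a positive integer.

Run the Euclidean algorithm, recording each quotient:
⌊-59/12⌋ = -5, remainder 1
⌊12/1⌋ = 12, remainder 0

[-5; 12]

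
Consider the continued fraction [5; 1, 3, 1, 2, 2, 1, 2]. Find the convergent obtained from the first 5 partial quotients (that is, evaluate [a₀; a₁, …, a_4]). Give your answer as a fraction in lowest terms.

81/14

Starting at the tail and folding back:
Start with 2.
1 + 1/(2/1) = 1 + 1/2 = 3/2
3 + 1/(3/2) = 3 + 2/3 = 11/3
1 + 1/(11/3) = 1 + 3/11 = 14/11
5 + 1/(14/11) = 5 + 11/14 = 81/14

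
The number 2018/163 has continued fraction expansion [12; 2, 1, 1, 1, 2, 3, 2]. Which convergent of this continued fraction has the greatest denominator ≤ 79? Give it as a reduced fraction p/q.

879/71

a_0 = 12: 12/1  (≤ bound)
a_1 = 2: 25/2  (≤ bound)
a_2 = 1: 37/3  (≤ bound)
a_3 = 1: 62/5  (≤ bound)
a_4 = 1: 99/8  (≤ bound)
a_5 = 2: 260/21  (≤ bound)
a_6 = 3: 879/71  (≤ bound)
a_7 = 2: 2018/163  (> 79, stop)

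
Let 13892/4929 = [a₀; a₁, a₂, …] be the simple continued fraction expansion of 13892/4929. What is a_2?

4

13892 = 2·4929 + 4034, so a_0 = 2
4929 = 1·4034 + 895, so a_1 = 1
4034 = 4·895 + 454, so a_2 = 4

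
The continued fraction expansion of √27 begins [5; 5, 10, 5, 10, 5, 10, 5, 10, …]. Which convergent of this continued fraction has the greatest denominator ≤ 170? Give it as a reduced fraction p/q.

265/51

a_0 = 5: 5/1  (≤ bound)
a_1 = 5: 26/5  (≤ bound)
a_2 = 10: 265/51  (≤ bound)
a_3 = 5: 1351/260  (> 170, stop)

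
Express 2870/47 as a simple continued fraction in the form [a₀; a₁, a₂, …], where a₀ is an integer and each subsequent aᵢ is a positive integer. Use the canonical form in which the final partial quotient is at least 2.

2870 = 61·47 + 3, so a_0 = 61
47 = 15·3 + 2, so a_1 = 15
3 = 1·2 + 1, so a_2 = 1
2 = 2·1 + 0, so a_3 = 2

[61; 15, 1, 2]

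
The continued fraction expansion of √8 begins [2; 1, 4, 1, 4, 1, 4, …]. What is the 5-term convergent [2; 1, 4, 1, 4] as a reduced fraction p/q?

Compute successive convergents:
a_0 = 2: 2/1
a_1 = 1: 3/1
a_2 = 4: 14/5
a_3 = 1: 17/6
a_4 = 4: 82/29

82/29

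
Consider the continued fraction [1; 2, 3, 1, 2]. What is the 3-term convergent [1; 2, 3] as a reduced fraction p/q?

Starting at the tail and folding back:
Start with 3.
2 + 1/(3/1) = 2 + 1/3 = 7/3
1 + 1/(7/3) = 1 + 3/7 = 10/7

10/7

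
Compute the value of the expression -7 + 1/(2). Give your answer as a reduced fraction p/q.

Work from the innermost term outward:
Start with 2.
-7 + 1/(2/1) = -7 + 1/2 = -13/2

-13/2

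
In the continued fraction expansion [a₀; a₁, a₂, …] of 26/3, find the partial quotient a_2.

Repeatedly divide and take the remainder:
26 = 8·3 + 2, so a_0 = 8
3 = 1·2 + 1, so a_1 = 1
2 = 2·1 + 0, so a_2 = 2

2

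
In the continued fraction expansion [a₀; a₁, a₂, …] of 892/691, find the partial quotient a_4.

892 = 1·691 + 201, so a_0 = 1
691 = 3·201 + 88, so a_1 = 3
201 = 2·88 + 25, so a_2 = 2
88 = 3·25 + 13, so a_3 = 3
25 = 1·13 + 12, so a_4 = 1

1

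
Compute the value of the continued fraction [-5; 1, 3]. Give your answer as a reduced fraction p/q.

a_0 = -5: -5/1
a_1 = 1: -4/1
a_2 = 3: -17/4

-17/4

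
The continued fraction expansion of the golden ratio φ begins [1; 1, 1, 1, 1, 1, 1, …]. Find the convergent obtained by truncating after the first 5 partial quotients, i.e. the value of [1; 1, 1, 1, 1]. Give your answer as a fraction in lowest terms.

8/5

a_0 = 1: 1/1
a_1 = 1: 2/1
a_2 = 1: 3/2
a_3 = 1: 5/3
a_4 = 1: 8/5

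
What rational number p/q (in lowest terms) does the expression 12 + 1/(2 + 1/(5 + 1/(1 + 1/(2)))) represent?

461/37

Use the convergent recurrence hₖ = aₖ·hₖ₋₁ + hₖ₋₂ (and likewise for the denominators kₖ):
a_0 = 12: 12/1
a_1 = 2: 25/2
a_2 = 5: 137/11
a_3 = 1: 162/13
a_4 = 2: 461/37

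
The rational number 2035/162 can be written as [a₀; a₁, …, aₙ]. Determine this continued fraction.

[12; 1, 1, 3, 1, 1, 4, 2]

2035 = 12·162 + 91, so a_0 = 12
162 = 1·91 + 71, so a_1 = 1
91 = 1·71 + 20, so a_2 = 1
71 = 3·20 + 11, so a_3 = 3
20 = 1·11 + 9, so a_4 = 1
11 = 1·9 + 2, so a_5 = 1
9 = 4·2 + 1, so a_6 = 4
2 = 2·1 + 0, so a_7 = 2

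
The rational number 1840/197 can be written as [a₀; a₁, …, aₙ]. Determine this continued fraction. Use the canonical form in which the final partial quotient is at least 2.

⌊1840/197⌋ = 9, remainder 67
⌊197/67⌋ = 2, remainder 63
⌊67/63⌋ = 1, remainder 4
⌊63/4⌋ = 15, remainder 3
⌊4/3⌋ = 1, remainder 1
⌊3/1⌋ = 3, remainder 0

[9; 2, 1, 15, 1, 3]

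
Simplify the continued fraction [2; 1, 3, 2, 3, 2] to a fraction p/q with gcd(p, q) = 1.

197/71

Collapse the nested fraction from the inside out:
Start with 2.
3 + 1/(2/1) = 3 + 1/2 = 7/2
2 + 1/(7/2) = 2 + 2/7 = 16/7
3 + 1/(16/7) = 3 + 7/16 = 55/16
1 + 1/(55/16) = 1 + 16/55 = 71/55
2 + 1/(71/55) = 2 + 55/71 = 197/71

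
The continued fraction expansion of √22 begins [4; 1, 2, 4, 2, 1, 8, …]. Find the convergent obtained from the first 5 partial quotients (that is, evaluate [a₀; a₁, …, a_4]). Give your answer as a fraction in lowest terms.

a_0 = 4: 4/1
a_1 = 1: 5/1
a_2 = 2: 14/3
a_3 = 4: 61/13
a_4 = 2: 136/29

136/29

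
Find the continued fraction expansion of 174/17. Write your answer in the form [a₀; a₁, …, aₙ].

[10; 4, 4]

Repeatedly divide and take the remainder:
⌊174/17⌋ = 10, remainder 4
⌊17/4⌋ = 4, remainder 1
⌊4/1⌋ = 4, remainder 0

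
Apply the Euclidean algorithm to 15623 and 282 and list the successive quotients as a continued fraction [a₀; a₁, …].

⌊15623/282⌋ = 55, remainder 113
⌊282/113⌋ = 2, remainder 56
⌊113/56⌋ = 2, remainder 1
⌊56/1⌋ = 56, remainder 0

[55; 2, 2, 56]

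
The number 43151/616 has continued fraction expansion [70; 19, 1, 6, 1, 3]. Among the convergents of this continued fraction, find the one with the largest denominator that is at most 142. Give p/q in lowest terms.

9737/139

List convergents until the denominator exceeds the bound:
a_0 = 70: 70/1  (≤ bound)
a_1 = 19: 1331/19  (≤ bound)
a_2 = 1: 1401/20  (≤ bound)
a_3 = 6: 9737/139  (≤ bound)
a_4 = 1: 11138/159  (> 142, stop)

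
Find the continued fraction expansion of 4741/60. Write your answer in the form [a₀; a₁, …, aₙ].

[79; 60]

4741 ÷ 60 → quotient 79, remainder 1
60 ÷ 1 → quotient 60, remainder 0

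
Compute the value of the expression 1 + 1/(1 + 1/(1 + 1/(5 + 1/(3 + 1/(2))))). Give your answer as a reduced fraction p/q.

a_0 = 1: 1/1
a_1 = 1: 2/1
a_2 = 1: 3/2
a_3 = 5: 17/11
a_4 = 3: 54/35
a_5 = 2: 125/81

125/81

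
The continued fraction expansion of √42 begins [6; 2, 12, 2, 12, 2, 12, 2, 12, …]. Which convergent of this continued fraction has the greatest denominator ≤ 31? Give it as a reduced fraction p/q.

a_0 = 6: 6/1  (≤ bound)
a_1 = 2: 13/2  (≤ bound)
a_2 = 12: 162/25  (≤ bound)
a_3 = 2: 337/52  (> 31, stop)

162/25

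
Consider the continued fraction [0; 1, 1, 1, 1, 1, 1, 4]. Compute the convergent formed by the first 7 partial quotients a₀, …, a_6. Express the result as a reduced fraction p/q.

Start with 1.
1 + 1/(1/1) = 1 + 1/1 = 2/1
1 + 1/(2/1) = 1 + 1/2 = 3/2
1 + 1/(3/2) = 1 + 2/3 = 5/3
1 + 1/(5/3) = 1 + 3/5 = 8/5
1 + 1/(8/5) = 1 + 5/8 = 13/8
0 + 1/(13/8) = 0 + 8/13 = 8/13

8/13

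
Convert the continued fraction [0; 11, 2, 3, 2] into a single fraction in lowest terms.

a_0 = 0: 0/1
a_1 = 11: 1/11
a_2 = 2: 2/23
a_3 = 3: 7/80
a_4 = 2: 16/183

16/183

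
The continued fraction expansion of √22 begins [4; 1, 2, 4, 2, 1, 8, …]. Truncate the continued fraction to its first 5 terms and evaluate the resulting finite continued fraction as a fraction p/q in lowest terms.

a_0 = 4: 4/1
a_1 = 1: 5/1
a_2 = 2: 14/3
a_3 = 4: 61/13
a_4 = 2: 136/29

136/29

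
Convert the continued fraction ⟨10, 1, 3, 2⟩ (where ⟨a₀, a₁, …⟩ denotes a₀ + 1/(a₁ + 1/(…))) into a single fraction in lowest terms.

97/9

a_0 = 10: 10/1
a_1 = 1: 11/1
a_2 = 3: 43/4
a_3 = 2: 97/9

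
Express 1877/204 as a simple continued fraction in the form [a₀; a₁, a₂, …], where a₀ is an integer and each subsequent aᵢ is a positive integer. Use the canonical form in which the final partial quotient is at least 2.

[9; 4, 1, 40]

Run the Euclidean algorithm, recording each quotient:
1877 = 9·204 + 41, so a_0 = 9
204 = 4·41 + 40, so a_1 = 4
41 = 1·40 + 1, so a_2 = 1
40 = 40·1 + 0, so a_3 = 40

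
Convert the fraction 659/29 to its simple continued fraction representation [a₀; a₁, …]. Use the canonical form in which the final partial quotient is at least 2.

Apply division with remainder until the remainder is 0:
659 = 22·29 + 21, so a_0 = 22
29 = 1·21 + 8, so a_1 = 1
21 = 2·8 + 5, so a_2 = 2
8 = 1·5 + 3, so a_3 = 1
5 = 1·3 + 2, so a_4 = 1
3 = 1·2 + 1, so a_5 = 1
2 = 2·1 + 0, so a_6 = 2

[22; 1, 2, 1, 1, 1, 2]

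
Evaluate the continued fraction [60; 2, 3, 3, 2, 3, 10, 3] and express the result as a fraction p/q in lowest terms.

350578/5801

Starting at the tail and folding back:
Start with 3.
10 + 1/(3/1) = 10 + 1/3 = 31/3
3 + 1/(31/3) = 3 + 3/31 = 96/31
2 + 1/(96/31) = 2 + 31/96 = 223/96
3 + 1/(223/96) = 3 + 96/223 = 765/223
3 + 1/(765/223) = 3 + 223/765 = 2518/765
2 + 1/(2518/765) = 2 + 765/2518 = 5801/2518
60 + 1/(5801/2518) = 60 + 2518/5801 = 350578/5801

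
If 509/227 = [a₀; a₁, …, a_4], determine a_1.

4

Repeatedly divide and take the remainder:
509 ÷ 227 → quotient 2, remainder 55
227 ÷ 55 → quotient 4, remainder 7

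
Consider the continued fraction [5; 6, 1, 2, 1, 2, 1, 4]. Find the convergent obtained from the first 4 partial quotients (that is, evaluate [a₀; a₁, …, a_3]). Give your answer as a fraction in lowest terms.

Compute successive convergents:
a_0 = 5: 5/1
a_1 = 6: 31/6
a_2 = 1: 36/7
a_3 = 2: 103/20

103/20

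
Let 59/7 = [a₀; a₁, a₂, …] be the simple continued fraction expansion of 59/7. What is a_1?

59 = 8·7 + 3, so a_0 = 8
7 = 2·3 + 1, so a_1 = 2

2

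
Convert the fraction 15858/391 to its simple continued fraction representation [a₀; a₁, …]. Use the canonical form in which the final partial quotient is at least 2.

[40; 1, 1, 3, 1, 5, 2, 3]

⌊15858/391⌋ = 40, remainder 218
⌊391/218⌋ = 1, remainder 173
⌊218/173⌋ = 1, remainder 45
⌊173/45⌋ = 3, remainder 38
⌊45/38⌋ = 1, remainder 7
⌊38/7⌋ = 5, remainder 3
⌊7/3⌋ = 2, remainder 1
⌊3/1⌋ = 3, remainder 0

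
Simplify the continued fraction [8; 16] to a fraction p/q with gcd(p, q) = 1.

Start with 16.
8 + 1/(16/1) = 8 + 1/16 = 129/16

129/16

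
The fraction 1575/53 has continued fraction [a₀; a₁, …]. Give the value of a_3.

1575 = 29·53 + 38, so a_0 = 29
53 = 1·38 + 15, so a_1 = 1
38 = 2·15 + 8, so a_2 = 2
15 = 1·8 + 7, so a_3 = 1

1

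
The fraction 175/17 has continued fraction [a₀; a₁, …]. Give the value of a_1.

3

175 ÷ 17 → quotient 10, remainder 5
17 ÷ 5 → quotient 3, remainder 2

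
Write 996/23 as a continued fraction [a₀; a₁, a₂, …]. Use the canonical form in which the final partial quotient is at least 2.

[43; 3, 3, 2]

⌊996/23⌋ = 43, remainder 7
⌊23/7⌋ = 3, remainder 2
⌊7/2⌋ = 3, remainder 1
⌊2/1⌋ = 2, remainder 0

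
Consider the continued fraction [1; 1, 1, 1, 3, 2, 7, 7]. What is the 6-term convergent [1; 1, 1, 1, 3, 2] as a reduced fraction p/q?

41/25

a_0 = 1: 1/1
a_1 = 1: 2/1
a_2 = 1: 3/2
a_3 = 1: 5/3
a_4 = 3: 18/11
a_5 = 2: 41/25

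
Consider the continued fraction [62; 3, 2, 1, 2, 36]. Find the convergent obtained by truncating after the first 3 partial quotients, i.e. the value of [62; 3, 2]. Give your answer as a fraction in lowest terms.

436/7

Use the convergent recurrence hₖ = aₖ·hₖ₋₁ + hₖ₋₂ (and likewise for the denominators kₖ):
a_0 = 62: 62/1
a_1 = 3: 187/3
a_2 = 2: 436/7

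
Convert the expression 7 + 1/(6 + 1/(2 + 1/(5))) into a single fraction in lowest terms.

Starting at the tail and folding back:
Start with 5.
2 + 1/(5/1) = 2 + 1/5 = 11/5
6 + 1/(11/5) = 6 + 5/11 = 71/11
7 + 1/(71/11) = 7 + 11/71 = 508/71

508/71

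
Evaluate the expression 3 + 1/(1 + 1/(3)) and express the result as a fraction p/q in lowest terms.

15/4

Work from the innermost term outward:
Start with 3.
1 + 1/(3/1) = 1 + 1/3 = 4/3
3 + 1/(4/3) = 3 + 3/4 = 15/4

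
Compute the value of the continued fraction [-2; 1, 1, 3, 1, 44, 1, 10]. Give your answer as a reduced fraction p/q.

Start with 10.
1 + 1/(10/1) = 1 + 1/10 = 11/10
44 + 1/(11/10) = 44 + 10/11 = 494/11
1 + 1/(494/11) = 1 + 11/494 = 505/494
3 + 1/(505/494) = 3 + 494/505 = 2009/505
1 + 1/(2009/505) = 1 + 505/2009 = 2514/2009
1 + 1/(2514/2009) = 1 + 2009/2514 = 4523/2514
-2 + 1/(4523/2514) = -2 + 2514/4523 = -6532/4523

-6532/4523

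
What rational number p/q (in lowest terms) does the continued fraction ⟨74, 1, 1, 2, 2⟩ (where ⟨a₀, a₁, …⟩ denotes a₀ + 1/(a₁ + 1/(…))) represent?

Start with 2.
2 + 1/(2/1) = 2 + 1/2 = 5/2
1 + 1/(5/2) = 1 + 2/5 = 7/5
1 + 1/(7/5) = 1 + 5/7 = 12/7
74 + 1/(12/7) = 74 + 7/12 = 895/12

895/12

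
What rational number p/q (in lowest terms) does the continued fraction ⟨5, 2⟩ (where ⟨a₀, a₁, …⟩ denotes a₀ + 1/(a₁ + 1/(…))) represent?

Work from the innermost term outward:
Start with 2.
5 + 1/(2/1) = 5 + 1/2 = 11/2

11/2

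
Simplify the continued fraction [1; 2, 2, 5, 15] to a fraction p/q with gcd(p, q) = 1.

Start with 15.
5 + 1/(15/1) = 5 + 1/15 = 76/15
2 + 1/(76/15) = 2 + 15/76 = 167/76
2 + 1/(167/76) = 2 + 76/167 = 410/167
1 + 1/(410/167) = 1 + 167/410 = 577/410

577/410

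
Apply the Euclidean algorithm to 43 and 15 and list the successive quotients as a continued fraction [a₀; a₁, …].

Repeatedly divide and take the remainder:
43 = 2·15 + 13, so a_0 = 2
15 = 1·13 + 2, so a_1 = 1
13 = 6·2 + 1, so a_2 = 6
2 = 2·1 + 0, so a_3 = 2

[2; 1, 6, 2]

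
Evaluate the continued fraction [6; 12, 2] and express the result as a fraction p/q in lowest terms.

152/25

Start with 2.
12 + 1/(2/1) = 12 + 1/2 = 25/2
6 + 1/(25/2) = 6 + 2/25 = 152/25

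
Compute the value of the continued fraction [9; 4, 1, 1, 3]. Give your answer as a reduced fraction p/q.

Collapse the nested fraction from the inside out:
Start with 3.
1 + 1/(3/1) = 1 + 1/3 = 4/3
1 + 1/(4/3) = 1 + 3/4 = 7/4
4 + 1/(7/4) = 4 + 4/7 = 32/7
9 + 1/(32/7) = 9 + 7/32 = 295/32

295/32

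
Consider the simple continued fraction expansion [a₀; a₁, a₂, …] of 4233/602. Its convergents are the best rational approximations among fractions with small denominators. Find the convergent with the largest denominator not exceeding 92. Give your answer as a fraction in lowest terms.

a_0 = 7: 7/1  (≤ bound)
a_1 = 31: 218/31  (≤ bound)
a_2 = 1: 225/32  (≤ bound)
a_3 = 2: 668/95  (> 92, stop)

225/32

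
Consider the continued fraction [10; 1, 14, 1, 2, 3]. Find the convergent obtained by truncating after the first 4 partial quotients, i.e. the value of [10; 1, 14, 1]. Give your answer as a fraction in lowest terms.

175/16

Start with 1.
14 + 1/(1/1) = 14 + 1/1 = 15/1
1 + 1/(15/1) = 1 + 1/15 = 16/15
10 + 1/(16/15) = 10 + 15/16 = 175/16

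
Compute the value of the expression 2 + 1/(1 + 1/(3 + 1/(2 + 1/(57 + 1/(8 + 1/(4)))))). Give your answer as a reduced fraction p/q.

Collapse the nested fraction from the inside out:
Start with 4.
8 + 1/(4/1) = 8 + 1/4 = 33/4
57 + 1/(33/4) = 57 + 4/33 = 1885/33
2 + 1/(1885/33) = 2 + 33/1885 = 3803/1885
3 + 1/(3803/1885) = 3 + 1885/3803 = 13294/3803
1 + 1/(13294/3803) = 1 + 3803/13294 = 17097/13294
2 + 1/(17097/13294) = 2 + 13294/17097 = 47488/17097

47488/17097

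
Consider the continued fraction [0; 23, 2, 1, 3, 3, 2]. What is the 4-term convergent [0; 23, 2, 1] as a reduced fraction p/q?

Collapse the nested fraction from the inside out:
Start with 1.
2 + 1/(1/1) = 2 + 1/1 = 3/1
23 + 1/(3/1) = 23 + 1/3 = 70/3
0 + 1/(70/3) = 0 + 3/70 = 3/70

3/70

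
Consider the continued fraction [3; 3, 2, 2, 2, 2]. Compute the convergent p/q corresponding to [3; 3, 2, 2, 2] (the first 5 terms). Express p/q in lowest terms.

135/41

Compute successive convergents:
a_0 = 3: 3/1
a_1 = 3: 10/3
a_2 = 2: 23/7
a_3 = 2: 56/17
a_4 = 2: 135/41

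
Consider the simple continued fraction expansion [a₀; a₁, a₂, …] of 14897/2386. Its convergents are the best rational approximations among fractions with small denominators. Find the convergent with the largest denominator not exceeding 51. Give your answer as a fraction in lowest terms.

List convergents until the denominator exceeds the bound:
a_0 = 6: 6/1  (≤ bound)
a_1 = 4: 25/4  (≤ bound)
a_2 = 9: 231/37  (≤ bound)
a_3 = 2: 487/78  (> 51, stop)

231/37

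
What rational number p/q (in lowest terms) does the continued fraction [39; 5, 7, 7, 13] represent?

132360/3377

Work from the innermost term outward:
Start with 13.
7 + 1/(13/1) = 7 + 1/13 = 92/13
7 + 1/(92/13) = 7 + 13/92 = 657/92
5 + 1/(657/92) = 5 + 92/657 = 3377/657
39 + 1/(3377/657) = 39 + 657/3377 = 132360/3377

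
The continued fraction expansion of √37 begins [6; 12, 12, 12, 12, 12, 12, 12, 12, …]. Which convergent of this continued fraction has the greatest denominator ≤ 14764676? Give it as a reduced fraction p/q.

18798954/3090529

a_0 = 6: 6/1  (≤ bound)
a_1 = 12: 73/12  (≤ bound)
a_2 = 12: 882/145  (≤ bound)
a_3 = 12: 10657/1752  (≤ bound)
a_4 = 12: 128766/21169  (≤ bound)
a_5 = 12: 1555849/255780  (≤ bound)
a_6 = 12: 18798954/3090529  (≤ bound)
a_7 = 12: 227143297/37342128  (> 14764676, stop)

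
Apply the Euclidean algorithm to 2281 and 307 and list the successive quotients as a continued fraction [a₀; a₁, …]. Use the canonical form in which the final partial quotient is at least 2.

Repeatedly divide and take the remainder:
2281 = 7·307 + 132, so a_0 = 7
307 = 2·132 + 43, so a_1 = 2
132 = 3·43 + 3, so a_2 = 3
43 = 14·3 + 1, so a_3 = 14
3 = 3·1 + 0, so a_4 = 3

[7; 2, 3, 14, 3]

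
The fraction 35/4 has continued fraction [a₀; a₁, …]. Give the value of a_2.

⌊35/4⌋ = 8, remainder 3
⌊4/3⌋ = 1, remainder 1
⌊3/1⌋ = 3, remainder 0

3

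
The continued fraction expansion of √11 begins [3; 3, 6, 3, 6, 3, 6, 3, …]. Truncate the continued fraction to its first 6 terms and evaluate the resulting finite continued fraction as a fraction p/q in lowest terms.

Start with 3.
6 + 1/(3/1) = 6 + 1/3 = 19/3
3 + 1/(19/3) = 3 + 3/19 = 60/19
6 + 1/(60/19) = 6 + 19/60 = 379/60
3 + 1/(379/60) = 3 + 60/379 = 1197/379
3 + 1/(1197/379) = 3 + 379/1197 = 3970/1197

3970/1197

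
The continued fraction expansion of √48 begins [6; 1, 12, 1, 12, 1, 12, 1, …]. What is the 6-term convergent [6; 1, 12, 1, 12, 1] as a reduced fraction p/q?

Starting at the tail and folding back:
Start with 1.
12 + 1/(1/1) = 12 + 1/1 = 13/1
1 + 1/(13/1) = 1 + 1/13 = 14/13
12 + 1/(14/13) = 12 + 13/14 = 181/14
1 + 1/(181/14) = 1 + 14/181 = 195/181
6 + 1/(195/181) = 6 + 181/195 = 1351/195

1351/195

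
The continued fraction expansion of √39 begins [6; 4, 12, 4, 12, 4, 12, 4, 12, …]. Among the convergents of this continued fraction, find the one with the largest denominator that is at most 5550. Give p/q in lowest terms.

15294/2449

List convergents until the denominator exceeds the bound:
a_0 = 6: 6/1  (≤ bound)
a_1 = 4: 25/4  (≤ bound)
a_2 = 12: 306/49  (≤ bound)
a_3 = 4: 1249/200  (≤ bound)
a_4 = 12: 15294/2449  (≤ bound)
a_5 = 4: 62425/9996  (> 5550, stop)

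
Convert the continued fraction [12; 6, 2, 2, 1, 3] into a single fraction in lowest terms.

2030/167

Compute successive convergents:
a_0 = 12: 12/1
a_1 = 6: 73/6
a_2 = 2: 158/13
a_3 = 2: 389/32
a_4 = 1: 547/45
a_5 = 3: 2030/167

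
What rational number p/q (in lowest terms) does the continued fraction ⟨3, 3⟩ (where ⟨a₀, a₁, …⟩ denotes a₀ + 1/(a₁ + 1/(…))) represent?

10/3

Build up convergents one term at a time:
a_0 = 3: 3/1
a_1 = 3: 10/3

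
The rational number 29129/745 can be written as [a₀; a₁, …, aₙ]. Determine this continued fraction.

[39; 10, 14, 1, 4]

Run the Euclidean algorithm, recording each quotient:
⌊29129/745⌋ = 39, remainder 74
⌊745/74⌋ = 10, remainder 5
⌊74/5⌋ = 14, remainder 4
⌊5/4⌋ = 1, remainder 1
⌊4/1⌋ = 4, remainder 0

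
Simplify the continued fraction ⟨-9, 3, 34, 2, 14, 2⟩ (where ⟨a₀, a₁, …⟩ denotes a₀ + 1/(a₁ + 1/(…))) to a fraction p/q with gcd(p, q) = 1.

a_0 = -9: -9/1
a_1 = 3: -26/3
a_2 = 34: -893/103
a_3 = 2: -1812/209
a_4 = 14: -26261/3029
a_5 = 2: -54334/6267

-54334/6267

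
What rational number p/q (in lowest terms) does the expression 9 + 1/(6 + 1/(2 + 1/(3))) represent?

412/45

Work from the innermost term outward:
Start with 3.
2 + 1/(3/1) = 2 + 1/3 = 7/3
6 + 1/(7/3) = 6 + 3/7 = 45/7
9 + 1/(45/7) = 9 + 7/45 = 412/45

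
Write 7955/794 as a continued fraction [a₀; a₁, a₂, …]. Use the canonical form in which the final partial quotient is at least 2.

Repeatedly divide and take the remainder:
⌊7955/794⌋ = 10, remainder 15
⌊794/15⌋ = 52, remainder 14
⌊15/14⌋ = 1, remainder 1
⌊14/1⌋ = 14, remainder 0

[10; 52, 1, 14]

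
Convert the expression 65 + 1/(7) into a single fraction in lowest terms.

Start with 7.
65 + 1/(7/1) = 65 + 1/7 = 456/7

456/7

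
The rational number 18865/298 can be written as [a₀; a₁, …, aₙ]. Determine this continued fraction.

Repeatedly divide and take the remainder:
18865 = 63·298 + 91, so a_0 = 63
298 = 3·91 + 25, so a_1 = 3
91 = 3·25 + 16, so a_2 = 3
25 = 1·16 + 9, so a_3 = 1
16 = 1·9 + 7, so a_4 = 1
9 = 1·7 + 2, so a_5 = 1
7 = 3·2 + 1, so a_6 = 3
2 = 2·1 + 0, so a_7 = 2

[63; 3, 3, 1, 1, 1, 3, 2]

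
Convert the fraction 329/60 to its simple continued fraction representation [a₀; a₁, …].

[5; 2, 14, 2]

Run the Euclidean algorithm, recording each quotient:
329 = 5·60 + 29, so a_0 = 5
60 = 2·29 + 2, so a_1 = 2
29 = 14·2 + 1, so a_2 = 14
2 = 2·1 + 0, so a_3 = 2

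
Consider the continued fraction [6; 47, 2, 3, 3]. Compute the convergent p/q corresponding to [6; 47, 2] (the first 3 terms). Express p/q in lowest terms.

572/95

Use the convergent recurrence hₖ = aₖ·hₖ₋₁ + hₖ₋₂ (and likewise for the denominators kₖ):
a_0 = 6: 6/1
a_1 = 47: 283/47
a_2 = 2: 572/95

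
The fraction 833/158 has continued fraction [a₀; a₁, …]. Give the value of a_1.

3

Apply division with remainder until the remainder is 0:
833 ÷ 158 → quotient 5, remainder 43
158 ÷ 43 → quotient 3, remainder 29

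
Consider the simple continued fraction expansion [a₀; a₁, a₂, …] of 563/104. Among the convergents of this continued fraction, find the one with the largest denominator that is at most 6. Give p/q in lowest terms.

27/5

a_0 = 5: 5/1  (≤ bound)
a_1 = 2: 11/2  (≤ bound)
a_2 = 2: 27/5  (≤ bound)
a_3 = 2: 65/12  (> 6, stop)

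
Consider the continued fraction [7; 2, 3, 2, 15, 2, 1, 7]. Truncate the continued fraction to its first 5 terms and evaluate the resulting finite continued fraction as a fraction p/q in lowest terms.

1837/247

a_0 = 7: 7/1
a_1 = 2: 15/2
a_2 = 3: 52/7
a_3 = 2: 119/16
a_4 = 15: 1837/247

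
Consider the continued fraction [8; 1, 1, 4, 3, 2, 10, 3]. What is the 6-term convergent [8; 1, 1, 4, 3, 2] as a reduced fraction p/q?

Collapse the nested fraction from the inside out:
Start with 2.
3 + 1/(2/1) = 3 + 1/2 = 7/2
4 + 1/(7/2) = 4 + 2/7 = 30/7
1 + 1/(30/7) = 1 + 7/30 = 37/30
1 + 1/(37/30) = 1 + 30/37 = 67/37
8 + 1/(67/37) = 8 + 37/67 = 573/67

573/67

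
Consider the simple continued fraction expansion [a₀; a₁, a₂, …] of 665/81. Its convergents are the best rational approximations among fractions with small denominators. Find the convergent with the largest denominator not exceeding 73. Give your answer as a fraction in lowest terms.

a_0 = 8: 8/1  (≤ bound)
a_1 = 4: 33/4  (≤ bound)
a_2 = 1: 41/5  (≤ bound)
a_3 = 3: 156/19  (≤ bound)
a_4 = 4: 665/81  (> 73, stop)

156/19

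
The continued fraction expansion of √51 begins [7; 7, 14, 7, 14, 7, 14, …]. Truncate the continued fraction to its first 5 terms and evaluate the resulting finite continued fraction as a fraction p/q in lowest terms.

Build up convergents one term at a time:
a_0 = 7: 7/1
a_1 = 7: 50/7
a_2 = 14: 707/99
a_3 = 7: 4999/700
a_4 = 14: 70693/9899

70693/9899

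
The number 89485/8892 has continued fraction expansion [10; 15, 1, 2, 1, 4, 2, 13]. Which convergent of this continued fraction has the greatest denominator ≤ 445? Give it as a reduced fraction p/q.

3009/299

List convergents until the denominator exceeds the bound:
a_0 = 10: 10/1  (≤ bound)
a_1 = 15: 151/15  (≤ bound)
a_2 = 1: 161/16  (≤ bound)
a_3 = 2: 473/47  (≤ bound)
a_4 = 1: 634/63  (≤ bound)
a_5 = 4: 3009/299  (≤ bound)
a_6 = 2: 6652/661  (> 445, stop)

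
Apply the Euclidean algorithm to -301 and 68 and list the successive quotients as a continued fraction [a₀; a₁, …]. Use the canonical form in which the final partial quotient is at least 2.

-301 = -5·68 + 39, so a_0 = -5
68 = 1·39 + 29, so a_1 = 1
39 = 1·29 + 10, so a_2 = 1
29 = 2·10 + 9, so a_3 = 2
10 = 1·9 + 1, so a_4 = 1
9 = 9·1 + 0, so a_5 = 9

[-5; 1, 1, 2, 1, 9]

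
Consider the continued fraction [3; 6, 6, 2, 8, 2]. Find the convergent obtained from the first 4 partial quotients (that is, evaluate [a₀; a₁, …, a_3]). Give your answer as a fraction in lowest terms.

a_0 = 3: 3/1
a_1 = 6: 19/6
a_2 = 6: 117/37
a_3 = 2: 253/80

253/80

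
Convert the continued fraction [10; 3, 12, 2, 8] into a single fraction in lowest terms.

6742/653

Build up convergents one term at a time:
a_0 = 10: 10/1
a_1 = 3: 31/3
a_2 = 12: 382/37
a_3 = 2: 795/77
a_4 = 8: 6742/653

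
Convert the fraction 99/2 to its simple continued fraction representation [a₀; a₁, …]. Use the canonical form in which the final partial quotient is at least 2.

⌊99/2⌋ = 49, remainder 1
⌊2/1⌋ = 2, remainder 0

[49; 2]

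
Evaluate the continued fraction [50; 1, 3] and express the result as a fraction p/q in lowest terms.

Start with 3.
1 + 1/(3/1) = 1 + 1/3 = 4/3
50 + 1/(4/3) = 50 + 3/4 = 203/4

203/4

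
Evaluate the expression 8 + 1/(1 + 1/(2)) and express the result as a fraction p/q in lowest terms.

Starting at the tail and folding back:
Start with 2.
1 + 1/(2/1) = 1 + 1/2 = 3/2
8 + 1/(3/2) = 8 + 2/3 = 26/3

26/3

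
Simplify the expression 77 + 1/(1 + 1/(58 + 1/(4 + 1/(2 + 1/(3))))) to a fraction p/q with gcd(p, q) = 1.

a_0 = 77: 77/1
a_1 = 1: 78/1
a_2 = 58: 4601/59
a_3 = 4: 18482/237
a_4 = 2: 41565/533
a_5 = 3: 143177/1836

143177/1836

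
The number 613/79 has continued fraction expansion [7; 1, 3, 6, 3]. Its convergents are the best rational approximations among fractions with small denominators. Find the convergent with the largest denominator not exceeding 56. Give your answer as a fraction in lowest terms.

194/25

a_0 = 7: 7/1  (≤ bound)
a_1 = 1: 8/1  (≤ bound)
a_2 = 3: 31/4  (≤ bound)
a_3 = 6: 194/25  (≤ bound)
a_4 = 3: 613/79  (> 56, stop)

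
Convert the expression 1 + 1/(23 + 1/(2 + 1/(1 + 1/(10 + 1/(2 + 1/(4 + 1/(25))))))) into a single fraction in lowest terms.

184206/176639

a_0 = 1: 1/1
a_1 = 23: 24/23
a_2 = 2: 49/47
a_3 = 1: 73/70
a_4 = 10: 779/747
a_5 = 2: 1631/1564
a_6 = 4: 7303/7003
a_7 = 25: 184206/176639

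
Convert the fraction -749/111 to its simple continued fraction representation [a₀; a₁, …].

-749 = -7·111 + 28, so a_0 = -7
111 = 3·28 + 27, so a_1 = 3
28 = 1·27 + 1, so a_2 = 1
27 = 27·1 + 0, so a_3 = 27

[-7; 3, 1, 27]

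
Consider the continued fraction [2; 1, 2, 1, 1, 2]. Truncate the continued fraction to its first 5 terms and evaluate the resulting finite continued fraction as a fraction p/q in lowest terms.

19/7

Collapse the nested fraction from the inside out:
Start with 1.
1 + 1/(1/1) = 1 + 1/1 = 2/1
2 + 1/(2/1) = 2 + 1/2 = 5/2
1 + 1/(5/2) = 1 + 2/5 = 7/5
2 + 1/(7/5) = 2 + 5/7 = 19/7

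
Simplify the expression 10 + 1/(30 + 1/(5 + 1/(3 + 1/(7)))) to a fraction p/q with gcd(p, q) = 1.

Starting at the tail and folding back:
Start with 7.
3 + 1/(7/1) = 3 + 1/7 = 22/7
5 + 1/(22/7) = 5 + 7/22 = 117/22
30 + 1/(117/22) = 30 + 22/117 = 3532/117
10 + 1/(3532/117) = 10 + 117/3532 = 35437/3532

35437/3532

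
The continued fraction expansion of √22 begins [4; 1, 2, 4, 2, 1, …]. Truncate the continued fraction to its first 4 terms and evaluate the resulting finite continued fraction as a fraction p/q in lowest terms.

61/13

Build up convergents one term at a time:
a_0 = 4: 4/1
a_1 = 1: 5/1
a_2 = 2: 14/3
a_3 = 4: 61/13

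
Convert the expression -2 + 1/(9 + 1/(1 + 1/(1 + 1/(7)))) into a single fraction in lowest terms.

a_0 = -2: -2/1
a_1 = 9: -17/9
a_2 = 1: -19/10
a_3 = 1: -36/19
a_4 = 7: -271/143

-271/143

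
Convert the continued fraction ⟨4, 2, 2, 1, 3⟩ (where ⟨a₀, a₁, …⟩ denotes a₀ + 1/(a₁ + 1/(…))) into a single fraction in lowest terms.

Work from the innermost term outward:
Start with 3.
1 + 1/(3/1) = 1 + 1/3 = 4/3
2 + 1/(4/3) = 2 + 3/4 = 11/4
2 + 1/(11/4) = 2 + 4/11 = 26/11
4 + 1/(26/11) = 4 + 11/26 = 115/26

115/26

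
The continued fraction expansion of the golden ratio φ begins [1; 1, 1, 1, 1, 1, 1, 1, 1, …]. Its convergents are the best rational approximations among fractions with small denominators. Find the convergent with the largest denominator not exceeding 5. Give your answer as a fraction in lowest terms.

a_0 = 1: 1/1  (≤ bound)
a_1 = 1: 2/1  (≤ bound)
a_2 = 1: 3/2  (≤ bound)
a_3 = 1: 5/3  (≤ bound)
a_4 = 1: 8/5  (≤ bound)
a_5 = 1: 13/8  (> 5, stop)

8/5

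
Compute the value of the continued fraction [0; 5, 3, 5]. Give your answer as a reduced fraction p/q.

a_0 = 0: 0/1
a_1 = 5: 1/5
a_2 = 3: 3/16
a_3 = 5: 16/85

16/85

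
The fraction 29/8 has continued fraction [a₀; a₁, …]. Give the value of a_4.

29 = 3·8 + 5, so a_0 = 3
8 = 1·5 + 3, so a_1 = 1
5 = 1·3 + 2, so a_2 = 1
3 = 1·2 + 1, so a_3 = 1
2 = 2·1 + 0, so a_4 = 2

2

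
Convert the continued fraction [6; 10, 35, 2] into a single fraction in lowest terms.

Start with 2.
35 + 1/(2/1) = 35 + 1/2 = 71/2
10 + 1/(71/2) = 10 + 2/71 = 712/71
6 + 1/(712/71) = 6 + 71/712 = 4343/712

4343/712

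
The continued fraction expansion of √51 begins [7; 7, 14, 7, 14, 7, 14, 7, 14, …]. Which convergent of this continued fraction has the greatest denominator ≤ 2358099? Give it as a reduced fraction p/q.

a_0 = 7: 7/1  (≤ bound)
a_1 = 7: 50/7  (≤ bound)
a_2 = 14: 707/99  (≤ bound)
a_3 = 7: 4999/700  (≤ bound)
a_4 = 14: 70693/9899  (≤ bound)
a_5 = 7: 499850/69993  (≤ bound)
a_6 = 14: 7068593/989801  (≤ bound)
a_7 = 7: 49980001/6998600  (> 2358099, stop)

7068593/989801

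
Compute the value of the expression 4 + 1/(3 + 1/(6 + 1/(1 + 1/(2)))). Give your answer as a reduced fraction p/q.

a_0 = 4: 4/1
a_1 = 3: 13/3
a_2 = 6: 82/19
a_3 = 1: 95/22
a_4 = 2: 272/63

272/63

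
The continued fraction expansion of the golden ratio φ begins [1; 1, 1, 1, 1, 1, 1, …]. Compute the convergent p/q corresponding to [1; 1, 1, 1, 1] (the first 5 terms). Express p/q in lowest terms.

Start with 1.
1 + 1/(1/1) = 1 + 1/1 = 2/1
1 + 1/(2/1) = 1 + 1/2 = 3/2
1 + 1/(3/2) = 1 + 2/3 = 5/3
1 + 1/(5/3) = 1 + 3/5 = 8/5

8/5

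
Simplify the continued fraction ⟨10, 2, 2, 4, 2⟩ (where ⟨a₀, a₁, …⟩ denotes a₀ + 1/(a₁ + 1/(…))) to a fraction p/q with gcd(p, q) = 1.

Collapse the nested fraction from the inside out:
Start with 2.
4 + 1/(2/1) = 4 + 1/2 = 9/2
2 + 1/(9/2) = 2 + 2/9 = 20/9
2 + 1/(20/9) = 2 + 9/20 = 49/20
10 + 1/(49/20) = 10 + 20/49 = 510/49

510/49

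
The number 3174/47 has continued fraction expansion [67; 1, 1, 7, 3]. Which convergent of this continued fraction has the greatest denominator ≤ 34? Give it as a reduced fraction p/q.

List convergents until the denominator exceeds the bound:
a_0 = 67: 67/1  (≤ bound)
a_1 = 1: 68/1  (≤ bound)
a_2 = 1: 135/2  (≤ bound)
a_3 = 7: 1013/15  (≤ bound)
a_4 = 3: 3174/47  (> 34, stop)

1013/15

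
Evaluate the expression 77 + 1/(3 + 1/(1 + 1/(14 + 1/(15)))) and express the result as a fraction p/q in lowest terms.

Starting at the tail and folding back:
Start with 15.
14 + 1/(15/1) = 14 + 1/15 = 211/15
1 + 1/(211/15) = 1 + 15/211 = 226/211
3 + 1/(226/211) = 3 + 211/226 = 889/226
77 + 1/(889/226) = 77 + 226/889 = 68679/889

68679/889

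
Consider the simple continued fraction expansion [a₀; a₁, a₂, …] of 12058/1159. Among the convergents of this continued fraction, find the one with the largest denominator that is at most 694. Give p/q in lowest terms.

3839/369

a_0 = 10: 10/1  (≤ bound)
a_1 = 2: 21/2  (≤ bound)
a_2 = 2: 52/5  (≤ bound)
a_3 = 10: 541/52  (≤ bound)
a_4 = 7: 3839/369  (≤ bound)
a_5 = 3: 12058/1159  (> 694, stop)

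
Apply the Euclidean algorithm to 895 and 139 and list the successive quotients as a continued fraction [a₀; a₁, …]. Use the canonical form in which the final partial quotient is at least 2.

Run the Euclidean algorithm, recording each quotient:
895 ÷ 139 → quotient 6, remainder 61
139 ÷ 61 → quotient 2, remainder 17
61 ÷ 17 → quotient 3, remainder 10
17 ÷ 10 → quotient 1, remainder 7
10 ÷ 7 → quotient 1, remainder 3
7 ÷ 3 → quotient 2, remainder 1
3 ÷ 1 → quotient 3, remainder 0

[6; 2, 3, 1, 1, 2, 3]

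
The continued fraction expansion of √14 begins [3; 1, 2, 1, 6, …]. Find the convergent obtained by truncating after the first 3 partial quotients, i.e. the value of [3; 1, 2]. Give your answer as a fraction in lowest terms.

11/3

Compute successive convergents:
a_0 = 3: 3/1
a_1 = 1: 4/1
a_2 = 2: 11/3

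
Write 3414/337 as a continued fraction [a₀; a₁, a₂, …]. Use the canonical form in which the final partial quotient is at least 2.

Repeatedly divide and take the remainder:
3414 = 10·337 + 44, so a_0 = 10
337 = 7·44 + 29, so a_1 = 7
44 = 1·29 + 15, so a_2 = 1
29 = 1·15 + 14, so a_3 = 1
15 = 1·14 + 1, so a_4 = 1
14 = 14·1 + 0, so a_5 = 14

[10; 7, 1, 1, 1, 14]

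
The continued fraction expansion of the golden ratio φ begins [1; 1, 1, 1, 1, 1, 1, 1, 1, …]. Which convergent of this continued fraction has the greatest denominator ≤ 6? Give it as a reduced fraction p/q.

8/5

a_0 = 1: 1/1  (≤ bound)
a_1 = 1: 2/1  (≤ bound)
a_2 = 1: 3/2  (≤ bound)
a_3 = 1: 5/3  (≤ bound)
a_4 = 1: 8/5  (≤ bound)
a_5 = 1: 13/8  (> 6, stop)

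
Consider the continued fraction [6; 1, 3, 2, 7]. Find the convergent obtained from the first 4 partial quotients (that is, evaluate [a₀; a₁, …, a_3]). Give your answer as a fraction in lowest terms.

61/9

Work from the innermost term outward:
Start with 2.
3 + 1/(2/1) = 3 + 1/2 = 7/2
1 + 1/(7/2) = 1 + 2/7 = 9/7
6 + 1/(9/7) = 6 + 7/9 = 61/9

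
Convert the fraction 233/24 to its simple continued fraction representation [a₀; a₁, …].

⌊233/24⌋ = 9, remainder 17
⌊24/17⌋ = 1, remainder 7
⌊17/7⌋ = 2, remainder 3
⌊7/3⌋ = 2, remainder 1
⌊3/1⌋ = 3, remainder 0

[9; 1, 2, 2, 3]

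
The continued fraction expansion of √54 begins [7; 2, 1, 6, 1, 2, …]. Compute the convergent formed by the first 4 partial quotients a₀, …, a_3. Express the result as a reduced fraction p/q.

147/20

Compute successive convergents:
a_0 = 7: 7/1
a_1 = 2: 15/2
a_2 = 1: 22/3
a_3 = 6: 147/20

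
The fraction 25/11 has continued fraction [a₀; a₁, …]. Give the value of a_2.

Run the Euclidean algorithm, recording each quotient:
25 ÷ 11 → quotient 2, remainder 3
11 ÷ 3 → quotient 3, remainder 2
3 ÷ 2 → quotient 1, remainder 1

1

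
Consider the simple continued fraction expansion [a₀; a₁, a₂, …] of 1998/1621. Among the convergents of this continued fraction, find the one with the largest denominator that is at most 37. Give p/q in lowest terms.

List convergents until the denominator exceeds the bound:
a_0 = 1: 1/1  (≤ bound)
a_1 = 4: 5/4  (≤ bound)
a_2 = 3: 16/13  (≤ bound)
a_3 = 2: 37/30  (≤ bound)
a_4 = 1: 53/43  (> 37, stop)

37/30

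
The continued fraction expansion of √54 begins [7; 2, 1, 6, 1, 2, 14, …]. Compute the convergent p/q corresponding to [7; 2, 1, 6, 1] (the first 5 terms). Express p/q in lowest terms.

169/23

Build up convergents one term at a time:
a_0 = 7: 7/1
a_1 = 2: 15/2
a_2 = 1: 22/3
a_3 = 6: 147/20
a_4 = 1: 169/23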